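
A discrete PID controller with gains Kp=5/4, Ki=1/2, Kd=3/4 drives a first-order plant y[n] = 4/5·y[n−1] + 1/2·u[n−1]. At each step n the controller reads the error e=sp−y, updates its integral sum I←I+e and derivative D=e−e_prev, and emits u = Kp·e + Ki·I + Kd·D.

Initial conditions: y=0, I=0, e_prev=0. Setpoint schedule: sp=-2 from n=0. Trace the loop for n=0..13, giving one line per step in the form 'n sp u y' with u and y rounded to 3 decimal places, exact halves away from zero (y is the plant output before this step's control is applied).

(exact arithmetic carried between steps; '≈' marks a value shown rounded to 6 d.p. or computed from one; I and e_prev carry over from the previous line; the table rounds u and y to 3 d.p., halves away from zero)
n=0: y=0, sp=-2, e=sp−y=-2; I=-2, D=e−e_prev=-2; u=5/4·(-2)+1/2·(-2)+3/4·(-2)=-5; next y=4/5·0+1/2·(-5)=-2.5
n=1: y=-2.5, sp=-2, e=sp−y=0.5; I=-1.5, D=e−e_prev=2.5; u=5/4·0.5+1/2·(-1.5)+3/4·2.5=1.75; next y=4/5·(-2.5)+1/2·1.75=-1.125
n=2: y=-1.125, sp=-2, e=sp−y=-0.875; I=-2.375, D=e−e_prev=-1.375; u=5/4·(-0.875)+1/2·(-2.375)+3/4·(-1.375)=-3.3125; next y=4/5·(-1.125)+1/2·(-3.3125)=-2.55625
n=3: y=-2.55625, sp=-2, e=sp−y=0.55625; I=-1.81875, D=e−e_prev=1.43125; u=5/4·0.55625+1/2·(-1.81875)+3/4·1.43125=0.859375; next y=4/5·(-2.55625)+1/2·0.859375≈-1.615313
n=4: y≈-1.615313, sp=-2, e=sp−y≈-0.384688; I≈-2.203438, D=e−e_prev≈-0.940938; u=5/4·(-0.384688)+1/2·(-2.203438)+3/4·(-0.940938)≈-2.288281; next y=4/5·(-1.615313)+1/2·(-2.288281)≈-2.436391
n=5: y≈-2.436391, sp=-2, e=sp−y≈0.436391; I≈-1.767047, D=e−e_prev≈0.821078; u=5/4·0.436391+1/2·(-1.767047)+3/4·0.821078≈0.277773; next y=4/5·(-2.436391)+1/2·0.277773≈-1.810226
n=6: y≈-1.810226, sp=-2, e=sp−y≈-0.189774; I≈-1.956821, D=e−e_prev≈-0.626165; u=5/4·(-0.189774)+1/2·(-1.956821)+3/4·(-0.626165)≈-1.685252; next y=4/5·(-1.810226)+1/2·(-1.685252)≈-2.290807
n=7: y≈-2.290807, sp=-2, e=sp−y≈0.290807; I≈-1.666014, D=e−e_prev≈0.480581; u=5/4·0.290807+1/2·(-1.666014)+3/4·0.480581≈-0.109063; next y=4/5·(-2.290807)+1/2·(-0.109063)≈-1.887177
n=8: y≈-1.887177, sp=-2, e=sp−y≈-0.112823; I≈-1.778838, D=e−e_prev≈-0.403630; u=5/4·(-0.112823)+1/2·(-1.778838)+3/4·(-0.403630)≈-1.333170; next y=4/5·(-1.887177)+1/2·(-1.333170)≈-2.176326
n=9: y≈-2.176326, sp=-2, e=sp−y≈0.176326; I≈-1.602511, D=e−e_prev≈0.289149; u=5/4·0.176326+1/2·(-1.602511)+3/4·0.289149≈-0.363985; next y=4/5·(-2.176326)+1/2·(-0.363985)≈-1.923054
n=10: y≈-1.923054, sp=-2, e=sp−y≈-0.076946; I≈-1.679457, D=e−e_prev≈-0.253273; u=5/4·(-0.076946)+1/2·(-1.679457)+3/4·(-0.253273)≈-1.125866; next y=4/5·(-1.923054)+1/2·(-1.125866)≈-2.101376
n=11: y≈-2.101376, sp=-2, e=sp−y≈0.101376; I≈-1.578081, D=e−e_prev≈0.178322; u=5/4·0.101376+1/2·(-1.578081)+3/4·0.178322≈-0.528579; next y=4/5·(-2.101376)+1/2·(-0.528579)≈-1.945390
n=12: y≈-1.945390, sp=-2, e=sp−y≈-0.054610; I≈-1.632691, D=e−e_prev≈-0.155986; u=5/4·(-0.054610)+1/2·(-1.632691)+3/4·(-0.155986)≈-1.001597; next y=4/5·(-1.945390)+1/2·(-1.001597)≈-2.057111
n=13: y≈-2.057111, sp=-2, e=sp−y≈0.057111; I≈-1.575580, D=e−e_prev≈0.111720; u=5/4·0.057111+1/2·(-1.575580)+3/4·0.111720≈-0.632612; next y=4/5·(-2.057111)+1/2·(-0.632612)≈-1.961994

0 -2 -5.000 0.000
1 -2 1.750 -2.500
2 -2 -3.313 -1.125
3 -2 0.859 -2.556
4 -2 -2.288 -1.615
5 -2 0.278 -2.436
6 -2 -1.685 -1.810
7 -2 -0.109 -2.291
8 -2 -1.333 -1.887
9 -2 -0.364 -2.176
10 -2 -1.126 -1.923
11 -2 -0.529 -2.101
12 -2 -1.002 -1.945
13 -2 -0.633 -2.057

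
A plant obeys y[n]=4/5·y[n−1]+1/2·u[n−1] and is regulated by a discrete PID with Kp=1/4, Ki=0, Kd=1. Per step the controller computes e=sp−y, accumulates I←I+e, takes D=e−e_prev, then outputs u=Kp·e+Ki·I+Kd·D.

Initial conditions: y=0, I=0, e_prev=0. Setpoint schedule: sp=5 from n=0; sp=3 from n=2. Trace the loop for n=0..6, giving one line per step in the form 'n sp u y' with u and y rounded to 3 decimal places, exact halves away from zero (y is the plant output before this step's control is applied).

0 5 6.250 0.000
1 5 -2.656 3.125
2 3 0.410 1.172
3 3 0.494 1.143
4 3 0.441 1.161
5 3 0.474 1.149
6 3 0.454 1.157

(exact arithmetic carried between steps; '≈' marks a value shown rounded to 6 d.p. or computed from one; I and e_prev carry over from the previous line; the table rounds u and y to 3 d.p., halves away from zero)
n=0: y=0, sp=5, e=sp−y=5; I=5, D=e−e_prev=5; u=1/4·5+0·5+1·5=6.25; next y=4/5·0+1/2·6.25=3.125
n=1: y=3.125, sp=5, e=sp−y=1.875; I=6.875, D=e−e_prev=-3.125; u=1/4·1.875+0·6.875+1·(-3.125)=-2.65625; next y=4/5·3.125+1/2·(-2.65625)=1.171875
n=2: y=1.171875, sp=3, e=sp−y=1.828125; I=8.703125, D=e−e_prev=-0.046875; u=1/4·1.828125+0·8.703125+1·(-0.046875)≈0.410156; next y=4/5·1.171875+1/2·0.410156≈1.142578
n=3: y≈1.142578, sp=3, e=sp−y≈1.857422; I≈10.560547, D=e−e_prev≈0.029297; u=1/4·1.857422+0·10.560547+1·0.029297≈0.493652; next y=4/5·1.142578+1/2·0.493652≈1.160889
n=4: y≈1.160889, sp=3, e=sp−y≈1.839111; I≈12.399658, D=e−e_prev≈-0.018311; u=1/4·1.839111+0·12.399658+1·(-0.018311)≈0.441467; next y=4/5·1.160889+1/2·0.441467≈1.149445
n=5: y≈1.149445, sp=3, e=sp−y≈1.850555; I≈14.250214, D=e−e_prev≈0.011444; u=1/4·1.850555+0·14.250214+1·0.011444≈0.474083; next y=4/5·1.149445+1/2·0.474083≈1.156597
n=6: y≈1.156597, sp=3, e=sp−y≈1.843403; I≈16.093616, D=e−e_prev≈-0.007153; u=1/4·1.843403+0·16.093616+1·(-0.007153)≈0.453698; next y=4/5·1.156597+1/2·0.453698≈1.152127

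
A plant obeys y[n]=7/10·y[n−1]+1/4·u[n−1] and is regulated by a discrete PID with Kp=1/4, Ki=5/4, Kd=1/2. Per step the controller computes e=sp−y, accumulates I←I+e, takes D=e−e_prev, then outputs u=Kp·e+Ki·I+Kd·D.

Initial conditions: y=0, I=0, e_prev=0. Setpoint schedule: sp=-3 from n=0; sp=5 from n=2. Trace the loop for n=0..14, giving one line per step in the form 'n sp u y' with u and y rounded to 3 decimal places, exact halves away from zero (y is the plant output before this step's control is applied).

0 -3 -6.000 0.000
1 -3 -5.250 -1.500
2 5 9.850 -2.363
3 5 8.279 0.809
4 5 11.450 2.636
5 5 11.175 4.708
6 5 9.813 6.089
7 5 7.890 6.716
8 5 6.143 6.673
9 5 4.963 6.207
10 5 4.464 5.586
11 5 4.540 5.026
12 5 4.974 4.653
13 5 5.526 4.501
14 5 6.011 4.532

(exact arithmetic carried between steps; '≈' marks a value shown rounded to 6 d.p. or computed from one; I and e_prev carry over from the previous line; the table rounds u and y to 3 d.p., halves away from zero)
n=0: y=0, sp=-3, e=sp−y=-3; I=-3, D=e−e_prev=-3; u=1/4·(-3)+5/4·(-3)+1/2·(-3)=-6; next y=7/10·0+1/4·(-6)=-1.5
n=1: y=-1.5, sp=-3, e=sp−y=-1.5; I=-4.5, D=e−e_prev=1.5; u=1/4·(-1.5)+5/4·(-4.5)+1/2·1.5=-5.25; next y=7/10·(-1.5)+1/4·(-5.25)=-2.3625
n=2: y=-2.3625, sp=5, e=sp−y=7.3625; I=2.8625, D=e−e_prev=8.8625; u=1/4·7.3625+5/4·2.8625+1/2·8.8625=9.85; next y=7/10·(-2.3625)+1/4·9.85=0.80875
n=3: y=0.80875, sp=5, e=sp−y=4.19125; I=7.05375, D=e−e_prev=-3.17125; u=1/4·4.19125+5/4·7.05375+1/2·(-3.17125)=8.279375; next y=7/10·0.80875+1/4·8.279375≈2.635969
n=4: y≈2.635969, sp=5, e=sp−y≈2.364031; I≈9.417781, D=e−e_prev≈-1.827219; u=1/4·2.364031+5/4·9.417781+1/2·(-1.827219)≈11.449625; next y=7/10·2.635969+1/4·11.449625≈4.707584
n=5: y≈4.707584, sp=5, e=sp−y≈0.292416; I≈9.710197, D=e−e_prev≈-2.071616; u=1/4·0.292416+5/4·9.710197+1/2·(-2.071616)≈11.175042; next y=7/10·4.707584+1/4·11.175042≈6.089070
n=6: y≈6.089070, sp=5, e=sp−y≈-1.089070; I≈8.621127, D=e−e_prev≈-1.381485; u=1/4·(-1.089070)+5/4·8.621127+1/2·(-1.381485)≈9.813399; next y=7/10·6.089070+1/4·9.813399≈6.715698
n=7: y≈6.715698, sp=5, e=sp−y≈-1.715698; I≈6.905429, D=e−e_prev≈-0.626629; u=1/4·(-1.715698)+5/4·6.905429+1/2·(-0.626629)≈7.889547; next y=7/10·6.715698+1/4·7.889547≈6.673376
n=8: y≈6.673376, sp=5, e=sp−y≈-1.673376; I≈5.232053, D=e−e_prev≈0.042323; u=1/4·(-1.673376)+5/4·5.232053+1/2·0.042323≈6.142884; next y=7/10·6.673376+1/4·6.142884≈6.207084
n=9: y≈6.207084, sp=5, e=sp−y≈-1.207084; I≈4.024969, D=e−e_prev≈0.466292; u=1/4·(-1.207084)+5/4·4.024969+1/2·0.466292≈4.962586; next y=7/10·6.207084+1/4·4.962586≈5.585605
n=10: y≈5.585605, sp=5, e=sp−y≈-0.585605; I≈3.439364, D=e−e_prev≈0.621479; u=1/4·(-0.585605)+5/4·3.439364+1/2·0.621479≈4.463543; next y=7/10·5.585605+1/4·4.463543≈5.025809
n=11: y≈5.025809, sp=5, e=sp−y≈-0.025809; I≈3.413554, D=e−e_prev≈0.559796; u=1/4·(-0.025809)+5/4·3.413554+1/2·0.559796≈4.540389; next y=7/10·5.025809+1/4·4.540389≈4.653164
n=12: y≈4.653164, sp=5, e=sp−y≈0.346836; I≈3.760391, D=e−e_prev≈0.372646; u=1/4·0.346836+5/4·3.760391+1/2·0.372646≈4.973520; next y=7/10·4.653164+1/4·4.973520≈4.500595
n=13: y≈4.500595, sp=5, e=sp−y≈0.499405; I≈4.259796, D=e−e_prev≈0.152569; u=1/4·0.499405+5/4·4.259796+1/2·0.152569≈5.525881; next y=7/10·4.500595+1/4·5.525881≈4.531886
n=14: y≈4.531886, sp=5, e=sp−y≈0.468114; I≈4.727909, D=e−e_prev≈-0.031292; u=1/4·0.468114+5/4·4.727909+1/2·(-0.031292)≈6.011269; next y=7/10·4.531886+1/4·6.011269≈4.675138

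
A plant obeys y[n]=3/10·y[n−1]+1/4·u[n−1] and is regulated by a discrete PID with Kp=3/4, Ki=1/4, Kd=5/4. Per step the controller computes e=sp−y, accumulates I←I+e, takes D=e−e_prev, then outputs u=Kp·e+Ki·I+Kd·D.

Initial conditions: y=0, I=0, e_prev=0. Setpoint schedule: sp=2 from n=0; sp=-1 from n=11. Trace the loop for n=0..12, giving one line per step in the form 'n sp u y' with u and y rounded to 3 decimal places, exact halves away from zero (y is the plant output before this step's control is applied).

(exact arithmetic carried between steps; '≈' marks a value shown rounded to 6 d.p. or computed from one; I and e_prev carry over from the previous line; the table rounds u and y to 3 d.p., halves away from zero)
n=0: y=0, sp=2, e=sp−y=2; I=2, D=e−e_prev=2; u=3/4·2+1/4·2+5/4·2=4.5; next y=3/10·0+1/4·4.5=1.125
n=1: y=1.125, sp=2, e=sp−y=0.875; I=2.875, D=e−e_prev=-1.125; u=3/4·0.875+1/4·2.875+5/4·(-1.125)=-0.03125; next y=3/10·1.125+1/4·(-0.03125)≈0.329688
n=2: y≈0.329688, sp=2, e=sp−y≈1.670313; I≈4.545313, D=e−e_prev≈0.795313; u=3/4·1.670313+1/4·4.545313+5/4·0.795313≈3.383203; next y=3/10·0.329688+1/4·3.383203≈0.944707
n=3: y≈0.944707, sp=2, e=sp−y≈1.055293; I≈5.600605, D=e−e_prev≈-0.615020; u=3/4·1.055293+1/4·5.600605+5/4·(-0.615020)≈1.422847; next y=3/10·0.944707+1/4·1.422847≈0.639124
n=4: y≈0.639124, sp=2, e=sp−y≈1.360876; I≈6.961482, D=e−e_prev≈0.305583; u=3/4·1.360876+1/4·6.961482+5/4·0.305583≈3.143007; next y=3/10·0.639124+1/4·3.143007≈0.977489
n=5: y≈0.977489, sp=2, e=sp−y≈1.022511; I≈7.983993, D=e−e_prev≈-0.338365; u=3/4·1.022511+1/4·7.983993+5/4·(-0.338365)≈2.339925; next y=3/10·0.977489+1/4·2.339925≈0.878228
n=6: y≈0.878228, sp=2, e=sp−y≈1.121772; I≈9.105765, D=e−e_prev≈0.099261; u=3/4·1.121772+1/4·9.105765+5/4·0.099261≈3.241846; next y=3/10·0.878228+1/4·3.241846≈1.073930
n=7: y≈1.073930, sp=2, e=sp−y≈0.926070; I≈10.031835, D=e−e_prev≈-0.195702; u=3/4·0.926070+1/4·10.031835+5/4·(-0.195702)≈2.957884; next y=3/10·1.073930+1/4·2.957884≈1.061650
n=8: y≈1.061650, sp=2, e=sp−y≈0.938350; I≈10.970185, D=e−e_prev≈0.012280; u=3/4·0.938350+1/4·10.970185+5/4·0.012280≈3.461659; next y=3/10·1.061650+1/4·3.461659≈1.183910
n=9: y≈1.183910, sp=2, e=sp−y≈0.816090; I≈11.786275, D=e−e_prev≈-0.122260; u=3/4·0.816090+1/4·11.786275+5/4·(-0.122260)≈3.405812; next y=3/10·1.183910+1/4·3.405812≈1.206626
n=10: y≈1.206626, sp=2, e=sp−y≈0.793374; I≈12.579649, D=e−e_prev≈-0.022716; u=3/4·0.793374+1/4·12.579649+5/4·(-0.022716)≈3.711548; next y=3/10·1.206626+1/4·3.711548≈1.289875
n=11: y≈1.289875, sp=-1, e=sp−y≈-2.289875; I≈10.289775, D=e−e_prev≈-3.083249; u=3/4·(-2.289875)+1/4·10.289775+5/4·(-3.083249)≈-2.999023; next y=3/10·1.289875+1/4·(-2.999023)≈-0.362793
n=12: y≈-0.362793, sp=-1, e=sp−y≈-0.637207; I≈9.652568, D=e−e_prev≈1.652668; u=3/4·(-0.637207)+1/4·9.652568+5/4·1.652668≈4.001072; next y=3/10·(-0.362793)+1/4·4.001072≈0.891430

0 2 4.500 0.000
1 2 -0.031 1.125
2 2 3.383 0.330
3 2 1.423 0.945
4 2 3.143 0.639
5 2 2.340 0.977
6 2 3.242 0.878
7 2 2.958 1.074
8 2 3.462 1.062
9 2 3.406 1.184
10 2 3.712 1.207
11 -1 -2.999 1.290
12 -1 4.001 -0.363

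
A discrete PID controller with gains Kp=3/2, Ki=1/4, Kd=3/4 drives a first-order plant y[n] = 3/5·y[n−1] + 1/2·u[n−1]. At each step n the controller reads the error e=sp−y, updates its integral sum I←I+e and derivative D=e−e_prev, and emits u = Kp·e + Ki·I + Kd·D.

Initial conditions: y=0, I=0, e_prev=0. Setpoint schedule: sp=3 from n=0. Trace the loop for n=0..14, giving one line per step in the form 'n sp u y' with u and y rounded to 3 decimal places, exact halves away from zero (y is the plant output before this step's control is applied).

(exact arithmetic carried between steps; '≈' marks a value shown rounded to 6 d.p. or computed from one; I and e_prev carry over from the previous line; the table rounds u and y to 3 d.p., halves away from zero)
n=0: y=0, sp=3, e=sp−y=3; I=3, D=e−e_prev=3; u=3/2·3+1/4·3+3/4·3=7.5; next y=3/5·0+1/2·7.5=3.75
n=1: y=3.75, sp=3, e=sp−y=-0.75; I=2.25, D=e−e_prev=-3.75; u=3/2·(-0.75)+1/4·2.25+3/4·(-3.75)=-3.375; next y=3/5·3.75+1/2·(-3.375)=0.5625
n=2: y=0.5625, sp=3, e=sp−y=2.4375; I=4.6875, D=e−e_prev=3.1875; u=3/2·2.4375+1/4·4.6875+3/4·3.1875=7.21875; next y=3/5·0.5625+1/2·7.21875=3.946875
n=3: y=3.946875, sp=3, e=sp−y=-0.946875; I=3.740625, D=e−e_prev=-3.384375; u=3/2·(-0.946875)+1/4·3.740625+3/4·(-3.384375)≈-3.023438; next y=3/5·3.946875+1/2·(-3.023438)≈0.856406
n=4: y≈0.856406, sp=3, e=sp−y≈2.143594; I≈5.884219, D=e−e_prev≈3.090469; u=3/2·2.143594+1/4·5.884219+3/4·3.090469≈7.004297; next y=3/5·0.856406+1/2·7.004297≈4.015992
n=5: y≈4.015992, sp=3, e=sp−y≈-1.015992; I≈4.868227, D=e−e_prev≈-3.159586; u=3/2·(-1.015992)+1/4·4.868227+3/4·(-3.159586)≈-2.676621; next y=3/5·4.015992+1/2·(-2.676621)≈1.071285
n=6: y≈1.071285, sp=3, e=sp−y≈1.928715; I≈6.796942, D=e−e_prev≈2.944707; u=3/2·1.928715+1/4·6.796942+3/4·2.944707≈6.800839; next y=3/5·1.071285+1/2·6.800839≈4.043190
n=7: y≈4.043190, sp=3, e=sp−y≈-1.043190; I≈5.753752, D=e−e_prev≈-2.971906; u=3/2·(-1.043190)+1/4·5.753752+3/4·(-2.971906)≈-2.355277; next y=3/5·4.043190+1/2·(-2.355277)≈1.248276
n=8: y≈1.248276, sp=3, e=sp−y≈1.751724; I≈7.505476, D=e−e_prev≈2.794914; u=3/2·1.751724+1/4·7.505476+3/4·2.794914≈6.600141; next y=3/5·1.248276+1/2·6.600141≈4.049036
n=9: y≈4.049036, sp=3, e=sp−y≈-1.049036; I≈6.456440, D=e−e_prev≈-2.800760; u=3/2·(-1.049036)+1/4·6.456440+3/4·(-2.800760)≈-2.060014; next y=3/5·4.049036+1/2·(-2.060014)≈1.399414
n=10: y≈1.399414, sp=3, e=sp−y≈1.600586; I≈8.057025, D=e−e_prev≈2.649622; u=3/2·1.600586+1/4·8.057025+3/4·2.649622≈6.402351; next y=3/5·1.399414+1/2·6.402351≈4.040824
n=11: y≈4.040824, sp=3, e=sp−y≈-1.040824; I≈7.016201, D=e−e_prev≈-2.641410; u=3/2·(-1.040824)+1/4·7.016201+3/4·(-2.641410)≈-1.788243; next y=3/5·4.040824+1/2·(-1.788243)≈1.530373
n=12: y≈1.530373, sp=3, e=sp−y≈1.469627; I≈8.485828, D=e−e_prev≈2.510451; u=3/2·1.469627+1/4·8.485828+3/4·2.510451≈6.208736; next y=3/5·1.530373+1/2·6.208736≈4.022592
n=13: y≈4.022592, sp=3, e=sp−y≈-1.022592; I≈7.463236, D=e−e_prev≈-2.492219; u=3/2·(-1.022592)+1/4·7.463236+3/4·(-2.492219)≈-1.537243; next y=3/5·4.022592+1/2·(-1.537243)≈1.644934
n=14: y≈1.644934, sp=3, e=sp−y≈1.355066; I≈8.818303, D=e−e_prev≈2.377658; u=3/2·1.355066+1/4·8.818303+3/4·2.377658≈6.020419; next y=3/5·1.644934+1/2·6.020419≈3.997170

0 3 7.500 0.000
1 3 -3.375 3.750
2 3 7.219 0.563
3 3 -3.023 3.947
4 3 7.004 0.856
5 3 -2.677 4.016
6 3 6.801 1.071
7 3 -2.355 4.043
8 3 6.600 1.248
9 3 -2.060 4.049
10 3 6.402 1.399
11 3 -1.788 4.041
12 3 6.209 1.530
13 3 -1.537 4.023
14 3 6.020 1.645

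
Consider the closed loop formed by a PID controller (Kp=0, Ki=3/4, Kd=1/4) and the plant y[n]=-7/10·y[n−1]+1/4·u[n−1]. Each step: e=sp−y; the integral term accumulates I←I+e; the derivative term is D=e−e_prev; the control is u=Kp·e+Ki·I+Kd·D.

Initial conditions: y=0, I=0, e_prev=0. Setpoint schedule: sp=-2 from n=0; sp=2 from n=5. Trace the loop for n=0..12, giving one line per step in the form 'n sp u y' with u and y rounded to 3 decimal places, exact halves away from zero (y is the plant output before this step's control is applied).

(exact arithmetic carried between steps; '≈' marks a value shown rounded to 6 d.p. or computed from one; I and e_prev carry over from the previous line; the table rounds u and y to 3 d.p., halves away from zero)
n=0: y=0, sp=-2, e=sp−y=-2; I=-2, D=e−e_prev=-2; u=0·(-2)+3/4·(-2)+1/4·(-2)=-2; next y=-7/10·0+1/4·(-2)=-0.5
n=1: y=-0.5, sp=-2, e=sp−y=-1.5; I=-3.5, D=e−e_prev=0.5; u=0·(-1.5)+3/4·(-3.5)+1/4·0.5=-2.5; next y=-7/10·(-0.5)+1/4·(-2.5)=-0.275
n=2: y=-0.275, sp=-2, e=sp−y=-1.725; I=-5.225, D=e−e_prev=-0.225; u=0·(-1.725)+3/4·(-5.225)+1/4·(-0.225)=-3.975; next y=-7/10·(-0.275)+1/4·(-3.975)=-0.80125
n=3: y=-0.80125, sp=-2, e=sp−y=-1.19875; I=-6.42375, D=e−e_prev=0.52625; u=0·(-1.19875)+3/4·(-6.42375)+1/4·0.52625=-4.68625; next y=-7/10·(-0.80125)+1/4·(-4.68625)≈-0.610688
n=4: y≈-0.610688, sp=-2, e=sp−y≈-1.389313; I≈-7.813063, D=e−e_prev≈-0.190563; u=0·(-1.389313)+3/4·(-7.813063)+1/4·(-0.190563)≈-5.907438; next y=-7/10·(-0.610688)+1/4·(-5.907438)≈-1.049378
n=5: y≈-1.049378, sp=2, e=sp−y≈3.049378; I≈-4.763684, D=e−e_prev≈4.438691; u=0·3.049378+3/4·(-4.763684)+1/4·4.438691≈-2.463091; next y=-7/10·(-1.049378)+1/4·(-2.463091)≈0.118792
n=6: y≈0.118792, sp=2, e=sp−y≈1.881208; I≈-2.882476, D=e−e_prev≈-1.168170; u=0·1.881208+3/4·(-2.882476)+1/4·(-1.168170)≈-2.453900; next y=-7/10·0.118792+1/4·(-2.453900)≈-0.696629
n=7: y≈-0.696629, sp=2, e=sp−y≈2.696629; I≈-0.185847, D=e−e_prev≈0.815421; u=0·2.696629+3/4·(-0.185847)+1/4·0.815421≈0.064470; next y=-7/10·(-0.696629)+1/4·0.064470≈0.503758
n=8: y≈0.503758, sp=2, e=sp−y≈1.496242; I≈1.310395, D=e−e_prev≈-1.200387; u=0·1.496242+3/4·1.310395+1/4·(-1.200387)≈0.682699; next y=-7/10·0.503758+1/4·0.682699≈-0.181956
n=9: y≈-0.181956, sp=2, e=sp−y≈2.181956; I≈3.492351, D=e−e_prev≈0.685714; u=0·2.181956+3/4·3.492351+1/4·0.685714≈2.790692; next y=-7/10·(-0.181956)+1/4·2.790692≈0.825042
n=10: y≈0.825042, sp=2, e=sp−y≈1.174958; I≈4.667309, D=e−e_prev≈-1.006998; u=0·1.174958+3/4·4.667309+1/4·(-1.006998)≈3.248732; next y=-7/10·0.825042+1/4·3.248732≈0.234654
n=11: y≈0.234654, sp=2, e=sp−y≈1.765346; I≈6.432655, D=e−e_prev≈0.590388; u=0·1.765346+3/4·6.432655+1/4·0.590388≈4.972088; next y=-7/10·0.234654+1/4·4.972088≈1.078765
n=12: y≈1.078765, sp=2, e=sp−y≈0.921235; I≈7.353891, D=e−e_prev≈-0.844111; u=0·0.921235+3/4·7.353891+1/4·(-0.844111)≈5.304390; next y=-7/10·1.078765+1/4·5.304390≈0.570962

0 -2 -2.000 0.000
1 -2 -2.500 -0.500
2 -2 -3.975 -0.275
3 -2 -4.686 -0.801
4 -2 -5.907 -0.611
5 2 -2.463 -1.049
6 2 -2.454 0.119
7 2 0.064 -0.697
8 2 0.683 0.504
9 2 2.791 -0.182
10 2 3.249 0.825
11 2 4.972 0.235
12 2 5.304 1.079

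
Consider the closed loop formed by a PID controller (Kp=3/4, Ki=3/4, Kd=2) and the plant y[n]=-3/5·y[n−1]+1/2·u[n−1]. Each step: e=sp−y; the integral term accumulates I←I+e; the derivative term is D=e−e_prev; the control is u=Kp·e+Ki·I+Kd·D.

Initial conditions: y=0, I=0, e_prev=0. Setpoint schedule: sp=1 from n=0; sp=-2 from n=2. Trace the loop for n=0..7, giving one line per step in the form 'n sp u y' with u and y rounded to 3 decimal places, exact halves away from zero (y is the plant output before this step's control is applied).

0 1 3.500 0.000
1 1 -3.875 1.750
2 -2 5.144 -2.988
3 -2 -23.322 4.364
4 -2 51.863 -14.280
5 -2 -146.942 34.499
6 -2 373.585 -94.170
7 -2 -995.754 243.295

(exact arithmetic carried between steps; '≈' marks a value shown rounded to 6 d.p. or computed from one; I and e_prev carry over from the previous line; the table rounds u and y to 3 d.p., halves away from zero)
n=0: y=0, sp=1, e=sp−y=1; I=1, D=e−e_prev=1; u=3/4·1+3/4·1+2·1=3.5; next y=-3/5·0+1/2·3.5=1.75
n=1: y=1.75, sp=1, e=sp−y=-0.75; I=0.25, D=e−e_prev=-1.75; u=3/4·(-0.75)+3/4·0.25+2·(-1.75)=-3.875; next y=-3/5·1.75+1/2·(-3.875)=-2.9875
n=2: y=-2.9875, sp=-2, e=sp−y=0.9875; I=1.2375, D=e−e_prev=1.7375; u=3/4·0.9875+3/4·1.2375+2·1.7375=5.14375; next y=-3/5·(-2.9875)+1/2·5.14375=4.364375
n=3: y=4.364375, sp=-2, e=sp−y=-6.364375; I=-5.126875, D=e−e_prev=-7.351875; u=3/4·(-6.364375)+3/4·(-5.126875)+2·(-7.351875)≈-23.322188; next y=-3/5·4.364375+1/2·(-23.322188)≈-14.279719
n=4: y≈-14.279719, sp=-2, e=sp−y≈12.279719; I≈7.152844, D=e−e_prev≈18.644094; u=3/4·12.279719+3/4·7.152844+2·18.644094≈51.862609; next y=-3/5·(-14.279719)+1/2·51.862609≈34.499136
n=5: y≈34.499136, sp=-2, e=sp−y≈-36.499136; I≈-29.346292, D=e−e_prev≈-48.778855; u=3/4·(-36.499136)+3/4·(-29.346292)+2·(-48.778855)≈-146.941780; next y=-3/5·34.499136+1/2·(-146.941780)≈-94.170372
n=6: y≈-94.170372, sp=-2, e=sp−y≈92.170372; I≈62.824080, D=e−e_prev≈128.669508; u=3/4·92.170372+3/4·62.824080+2·128.669508≈373.584854; next y=-3/5·(-94.170372)+1/2·373.584854≈243.294650
n=7: y≈243.294650, sp=-2, e=sp−y≈-245.294650; I≈-182.470570, D=e−e_prev≈-337.465022; u=3/4·(-245.294650)+3/4·(-182.470570)+2·(-337.465022)≈-995.753959; next y=-3/5·243.294650+1/2·(-995.753959)≈-643.853770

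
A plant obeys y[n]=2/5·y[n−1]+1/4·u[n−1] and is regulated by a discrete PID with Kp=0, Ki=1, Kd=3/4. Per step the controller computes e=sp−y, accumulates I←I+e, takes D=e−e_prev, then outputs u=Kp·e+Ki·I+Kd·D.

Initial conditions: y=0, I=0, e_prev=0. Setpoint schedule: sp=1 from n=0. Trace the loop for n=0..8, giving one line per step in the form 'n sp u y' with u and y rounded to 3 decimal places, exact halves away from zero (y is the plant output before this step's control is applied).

(exact arithmetic carried between steps; '≈' marks a value shown rounded to 6 d.p. or computed from one; I and e_prev carry over from the previous line; the table rounds u and y to 3 d.p., halves away from zero)
n=0: y=0, sp=1, e=sp−y=1; I=1, D=e−e_prev=1; u=0·1+1·1+3/4·1=1.75; next y=2/5·0+1/4·1.75=0.4375
n=1: y=0.4375, sp=1, e=sp−y=0.5625; I=1.5625, D=e−e_prev=-0.4375; u=0·0.5625+1·1.5625+3/4·(-0.4375)=1.234375; next y=2/5·0.4375+1/4·1.234375≈0.483594
n=2: y≈0.483594, sp=1, e=sp−y≈0.516406; I≈2.078906, D=e−e_prev≈-0.046094; u=0·0.516406+1·2.078906+3/4·(-0.046094)≈2.044336; next y=2/5·0.483594+1/4·2.044336≈0.704521
n=3: y≈0.704521, sp=1, e=sp−y≈0.295479; I≈2.374385, D=e−e_prev≈-0.220928; u=0·0.295479+1·2.374385+3/4·(-0.220928)≈2.208689; next y=2/5·0.704521+1/4·2.208689≈0.833981
n=4: y≈0.833981, sp=1, e=sp−y≈0.166019; I≈2.540404, D=e−e_prev≈-0.129459; u=0·0.166019+1·2.540404+3/4·(-0.129459)≈2.443309; next y=2/5·0.833981+1/4·2.443309≈0.944420
n=5: y≈0.944420, sp=1, e=sp−y≈0.055580; I≈2.595984, D=e−e_prev≈-0.110439; u=0·0.055580+1·2.595984+3/4·(-0.110439)≈2.513155; next y=2/5·0.944420+1/4·2.513155≈1.006057
n=6: y≈1.006057, sp=1, e=sp−y≈-0.006057; I≈2.589928, D=e−e_prev≈-0.061637; u=0·(-0.006057)+1·2.589928+3/4·(-0.061637)≈2.543700; next y=2/5·1.006057+1/4·2.543700≈1.038348
n=7: y≈1.038348, sp=1, e=sp−y≈-0.038348; I≈2.551580, D=e−e_prev≈-0.032291; u=0·(-0.038348)+1·2.551580+3/4·(-0.032291)≈2.527362; next y=2/5·1.038348+1/4·2.527362≈1.047179
n=8: y≈1.047179, sp=1, e=sp−y≈-0.047179; I≈2.504400, D=e−e_prev≈-0.008832; u=0·(-0.047179)+1·2.504400+3/4·(-0.008832)≈2.497777; next y=2/5·1.047179+1/4·2.497777≈1.043316

0 1 1.750 0.000
1 1 1.234 0.438
2 1 2.044 0.484
3 1 2.209 0.705
4 1 2.443 0.834
5 1 2.513 0.944
6 1 2.544 1.006
7 1 2.527 1.038
8 1 2.498 1.047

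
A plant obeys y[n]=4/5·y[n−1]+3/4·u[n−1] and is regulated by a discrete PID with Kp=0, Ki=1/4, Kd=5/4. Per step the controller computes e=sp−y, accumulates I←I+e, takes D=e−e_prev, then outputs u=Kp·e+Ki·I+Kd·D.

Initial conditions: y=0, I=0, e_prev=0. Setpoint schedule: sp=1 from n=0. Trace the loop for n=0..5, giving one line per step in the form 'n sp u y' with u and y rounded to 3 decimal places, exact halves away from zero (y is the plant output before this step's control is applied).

(exact arithmetic carried between steps; '≈' marks a value shown rounded to 6 d.p. or computed from one; I and e_prev carry over from the previous line; the table rounds u and y to 3 d.p., halves away from zero)
n=0: y=0, sp=1, e=sp−y=1; I=1, D=e−e_prev=1; u=0·1+1/4·1+5/4·1=1.5; next y=4/5·0+3/4·1.5=1.125
n=1: y=1.125, sp=1, e=sp−y=-0.125; I=0.875, D=e−e_prev=-1.125; u=0·(-0.125)+1/4·0.875+5/4·(-1.125)=-1.1875; next y=4/5·1.125+3/4·(-1.1875)=0.009375
n=2: y=0.009375, sp=1, e=sp−y=0.990625; I=1.865625, D=e−e_prev=1.115625; u=0·0.990625+1/4·1.865625+5/4·1.115625≈1.860938; next y=4/5·0.009375+3/4·1.860938≈1.403203
n=3: y≈1.403203, sp=1, e=sp−y≈-0.403203; I≈1.462422, D=e−e_prev≈-1.393828; u=0·(-0.403203)+1/4·1.462422+5/4·(-1.393828)≈-1.376680; next y=4/5·1.403203+3/4·(-1.376680)≈0.090053
n=4: y≈0.090053, sp=1, e=sp−y≈0.909947; I≈2.372369, D=e−e_prev≈1.313150; u=0·0.909947+1/4·2.372369+5/4·1.313150≈2.234530; next y=4/5·0.090053+3/4·2.234530≈1.747940
n=5: y≈1.747940, sp=1, e=sp−y≈-0.747940; I≈1.624429, D=e−e_prev≈-1.657887; u=0·(-0.747940)+1/4·1.624429+5/4·(-1.657887)≈-1.666252; next y=4/5·1.747940+3/4·(-1.666252)≈0.148663

0 1 1.500 0.000
1 1 -1.188 1.125
2 1 1.861 0.009
3 1 -1.377 1.403
4 1 2.235 0.090
5 1 -1.666 1.748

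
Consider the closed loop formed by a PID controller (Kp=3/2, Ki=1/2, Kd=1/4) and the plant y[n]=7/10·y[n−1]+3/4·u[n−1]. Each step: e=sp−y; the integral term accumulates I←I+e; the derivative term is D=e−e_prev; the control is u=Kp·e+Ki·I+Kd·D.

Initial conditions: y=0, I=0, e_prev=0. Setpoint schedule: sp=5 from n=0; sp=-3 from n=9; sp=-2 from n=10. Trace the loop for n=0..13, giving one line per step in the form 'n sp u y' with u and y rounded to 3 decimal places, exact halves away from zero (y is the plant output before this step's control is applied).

0 5 11.250 0.000
1 5 -6.484 8.438
2 5 10.544 1.043
3 5 -6.415 8.638
4 5 10.321 1.235
5 5 -6.230 8.605
6 5 10.132 1.351
7 5 -6.043 8.545
8 5 9.948 1.449
9 -3 -23.859 8.475
10 -2 22.393 -11.962
11 -2 -23.848 8.422
12 -2 21.965 -11.991
13 -2 -23.302 8.080

(exact arithmetic carried between steps; '≈' marks a value shown rounded to 6 d.p. or computed from one; I and e_prev carry over from the previous line; the table rounds u and y to 3 d.p., halves away from zero)
n=0: y=0, sp=5, e=sp−y=5; I=5, D=e−e_prev=5; u=3/2·5+1/2·5+1/4·5=11.25; next y=7/10·0+3/4·11.25=8.4375
n=1: y=8.4375, sp=5, e=sp−y=-3.4375; I=1.5625, D=e−e_prev=-8.4375; u=3/2·(-3.4375)+1/2·1.5625+1/4·(-8.4375)=-6.484375; next y=7/10·8.4375+3/4·(-6.484375)≈1.042969
n=2: y≈1.042969, sp=5, e=sp−y≈3.957031; I≈5.519531, D=e−e_prev≈7.394531; u=3/2·3.957031+1/2·5.519531+1/4·7.394531≈10.543945; next y=7/10·1.042969+3/4·10.543945≈8.638037
n=3: y≈8.638037, sp=5, e=sp−y≈-3.638037; I≈1.881494, D=e−e_prev≈-7.595068; u=3/2·(-3.638037)+1/2·1.881494+1/4·(-7.595068)≈-6.415076; next y=7/10·8.638037+3/4·(-6.415076)≈1.235319
n=4: y≈1.235319, sp=5, e=sp−y≈3.764681; I≈5.646175, D=e−e_prev≈7.402718; u=3/2·3.764681+1/2·5.646175+1/4·7.402718≈10.320788; next y=7/10·1.235319+3/4·10.320788≈8.605315
n=5: y≈8.605315, sp=5, e=sp−y≈-3.605315; I≈2.040860, D=e−e_prev≈-7.369995; u=3/2·(-3.605315)+1/2·2.040860+1/4·(-7.369995)≈-6.230040; next y=7/10·8.605315+3/4·(-6.230040)≈1.351190
n=6: y≈1.351190, sp=5, e=sp−y≈3.648810; I≈5.689671, D=e−e_prev≈7.254125; u=3/2·3.648810+1/2·5.689671+1/4·7.254125≈10.131582; next y=7/10·1.351190+3/4·10.131582≈8.544519
n=7: y≈8.544519, sp=5, e=sp−y≈-3.544519; I≈2.145151, D=e−e_prev≈-7.193329; u=3/2·(-3.544519)+1/2·2.145151+1/4·(-7.193329)≈-6.042535; next y=7/10·8.544519+3/4·(-6.042535)≈1.449262
n=8: y≈1.449262, sp=5, e=sp−y≈3.550738; I≈5.695890, D=e−e_prev≈7.095257; u=3/2·3.550738+1/2·5.695890+1/4·7.095257≈9.947866; next y=7/10·1.449262+3/4·9.947866≈8.475383
n=9: y≈8.475383, sp=-3, e=sp−y≈-11.475383; I≈-5.779493, D=e−e_prev≈-15.026121; u=3/2·(-11.475383)+1/2·(-5.779493)+1/4·(-15.026121)≈-23.859352; next y=7/10·8.475383+3/4·(-23.859352)≈-11.961746
n=10: y≈-11.961746, sp=-2, e=sp−y≈9.961746; I≈4.182252, D=e−e_prev≈21.437129; u=3/2·9.961746+1/2·4.182252+1/4·21.437129≈22.393026; next y=7/10·(-11.961746)+3/4·22.393026≈8.421548
n=11: y≈8.421548, sp=-2, e=sp−y≈-10.421548; I≈-6.239296, D=e−e_prev≈-20.383294; u=3/2·(-10.421548)+1/2·(-6.239296)+1/4·(-20.383294)≈-23.847793; next y=7/10·8.421548+3/4·(-23.847793)≈-11.990761
n=12: y≈-11.990761, sp=-2, e=sp−y≈9.990761; I≈3.751465, D=e−e_prev≈20.412309; u=3/2·9.990761+1/2·3.751465+1/4·20.412309≈21.964952; next y=7/10·(-11.990761)+3/4·21.964952≈8.080181
n=13: y≈8.080181, sp=-2, e=sp−y≈-10.080181; I≈-6.328716, D=e−e_prev≈-20.070943; u=3/2·(-10.080181)+1/2·(-6.328716)+1/4·(-20.070943)≈-23.302365; next y=7/10·8.080181+3/4·(-23.302365)≈-11.820647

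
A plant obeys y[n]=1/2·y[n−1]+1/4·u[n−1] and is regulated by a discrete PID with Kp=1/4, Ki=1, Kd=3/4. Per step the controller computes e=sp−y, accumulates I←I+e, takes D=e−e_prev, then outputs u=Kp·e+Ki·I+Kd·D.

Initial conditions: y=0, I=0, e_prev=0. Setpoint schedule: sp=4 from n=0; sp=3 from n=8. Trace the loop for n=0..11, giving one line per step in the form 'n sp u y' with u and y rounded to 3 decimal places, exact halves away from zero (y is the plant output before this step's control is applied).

0 4 8.000 0.000
1 4 5.000 2.000
2 4 8.000 2.250
3 4 8.188 3.125
4 4 8.750 3.609
5 4 8.738 3.992
6 4 8.656 4.181
7 4 8.469 4.254
8 3 6.290 4.245
9 3 6.888 3.695
10 3 6.031 3.569
11 3 5.922 3.293

(exact arithmetic carried between steps; '≈' marks a value shown rounded to 6 d.p. or computed from one; I and e_prev carry over from the previous line; the table rounds u and y to 3 d.p., halves away from zero)
n=0: y=0, sp=4, e=sp−y=4; I=4, D=e−e_prev=4; u=1/4·4+1·4+3/4·4=8; next y=1/2·0+1/4·8=2
n=1: y=2, sp=4, e=sp−y=2; I=6, D=e−e_prev=-2; u=1/4·2+1·6+3/4·(-2)=5; next y=1/2·2+1/4·5=2.25
n=2: y=2.25, sp=4, e=sp−y=1.75; I=7.75, D=e−e_prev=-0.25; u=1/4·1.75+1·7.75+3/4·(-0.25)=8; next y=1/2·2.25+1/4·8=3.125
n=3: y=3.125, sp=4, e=sp−y=0.875; I=8.625, D=e−e_prev=-0.875; u=1/4·0.875+1·8.625+3/4·(-0.875)=8.1875; next y=1/2·3.125+1/4·8.1875=3.609375
n=4: y=3.609375, sp=4, e=sp−y=0.390625; I=9.015625, D=e−e_prev=-0.484375; u=1/4·0.390625+1·9.015625+3/4·(-0.484375)=8.75; next y=1/2·3.609375+1/4·8.75≈3.992188
n=5: y≈3.992188, sp=4, e=sp−y≈0.007813; I≈9.023438, D=e−e_prev≈-0.382813; u=1/4·0.007813+1·9.023438+3/4·(-0.382813)≈8.738281; next y=1/2·3.992188+1/4·8.738281≈4.180664
n=6: y≈4.180664, sp=4, e=sp−y≈-0.180664; I≈8.842773, D=e−e_prev≈-0.188477; u=1/4·(-0.180664)+1·8.842773+3/4·(-0.188477)≈8.65625; next y=1/2·4.180664+1/4·8.65625≈4.254395
n=7: y≈4.254395, sp=4, e=sp−y≈-0.254395; I≈8.588379, D=e−e_prev≈-0.073730; u=1/4·(-0.254395)+1·8.588379+3/4·(-0.073730)≈8.469482; next y=1/2·4.254395+1/4·8.469482≈4.244568
n=8: y≈4.244568, sp=3, e=sp−y≈-1.244568; I≈7.343811, D=e−e_prev≈-0.990173; u=1/4·(-1.244568)+1·7.343811+3/4·(-0.990173)≈6.290039; next y=1/2·4.244568+1/4·6.290039≈3.694794
n=9: y≈3.694794, sp=3, e=sp−y≈-0.694794; I≈6.649017, D=e−e_prev≈0.549774; u=1/4·(-0.694794)+1·6.649017+3/4·0.549774≈6.887650; next y=1/2·3.694794+1/4·6.887650≈3.569309
n=10: y≈3.569309, sp=3, e=sp−y≈-0.569309; I≈6.079708, D=e−e_prev≈0.125484; u=1/4·(-0.569309)+1·6.079708+3/4·0.125484≈6.031494; next y=1/2·3.569309+1/4·6.031494≈3.292528
n=11: y≈3.292528, sp=3, e=sp−y≈-0.292528; I≈5.787180, D=e−e_prev≈0.276781; u=1/4·(-0.292528)+1·5.787180+3/4·0.276781≈5.921634; next y=1/2·3.292528+1/4·5.921634≈3.126673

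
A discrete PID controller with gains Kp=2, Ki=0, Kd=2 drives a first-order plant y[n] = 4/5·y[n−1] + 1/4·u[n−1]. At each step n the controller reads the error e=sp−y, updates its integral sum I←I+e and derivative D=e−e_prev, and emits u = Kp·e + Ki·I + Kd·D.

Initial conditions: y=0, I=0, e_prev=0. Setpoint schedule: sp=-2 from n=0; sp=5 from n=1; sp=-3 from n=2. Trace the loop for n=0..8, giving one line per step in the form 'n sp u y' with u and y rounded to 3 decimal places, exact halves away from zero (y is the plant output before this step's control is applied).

(exact arithmetic carried between steps; '≈' marks a value shown rounded to 6 d.p. or computed from one; I and e_prev carry over from the previous line; the table rounds u and y to 3 d.p., halves away from zero)
n=0: y=0, sp=-2, e=sp−y=-2; I=-2, D=e−e_prev=-2; u=2·(-2)+0·(-2)+2·(-2)=-8; next y=4/5·0+1/4·(-8)=-2
n=1: y=-2, sp=5, e=sp−y=7; I=5, D=e−e_prev=9; u=2·7+0·5+2·9=32; next y=4/5·(-2)+1/4·32=6.4
n=2: y=6.4, sp=-3, e=sp−y=-9.4; I=-4.4, D=e−e_prev=-16.4; u=2·(-9.4)+0·(-4.4)+2·(-16.4)=-51.6; next y=4/5·6.4+1/4·(-51.6)=-7.78
n=3: y=-7.78, sp=-3, e=sp−y=4.78; I=0.38, D=e−e_prev=14.18; u=2·4.78+0·0.38+2·14.18=37.92; next y=4/5·(-7.78)+1/4·37.92=3.256
n=4: y=3.256, sp=-3, e=sp−y=-6.256; I=-5.876, D=e−e_prev=-11.036; u=2·(-6.256)+0·(-5.876)+2·(-11.036)=-34.584; next y=4/5·3.256+1/4·(-34.584)=-6.0412
n=5: y=-6.0412, sp=-3, e=sp−y=3.0412; I=-2.8348, D=e−e_prev=9.2972; u=2·3.0412+0·(-2.8348)+2·9.2972=24.6768; next y=4/5·(-6.0412)+1/4·24.6768=1.33624
n=6: y=1.33624, sp=-3, e=sp−y=-4.33624; I=-7.17104, D=e−e_prev=-7.37744; u=2·(-4.33624)+0·(-7.17104)+2·(-7.37744)=-23.42736; next y=4/5·1.33624+1/4·(-23.42736)=-4.787848
n=7: y=-4.787848, sp=-3, e=sp−y=1.787848; I=-5.383192, D=e−e_prev=6.124088; u=2·1.787848+0·(-5.383192)+2·6.124088=15.823872; next y=4/5·(-4.787848)+1/4·15.823872≈0.125690
n=8: y≈0.125690, sp=-3, e=sp−y≈-3.125690; I≈-8.508882, D=e−e_prev≈-4.913538; u=2·(-3.125690)+0·(-8.508882)+2·(-4.913538)≈-16.078454; next y=4/5·0.125690+1/4·(-16.078454)≈-3.919062

0 -2 -8.000 0.000
1 5 32.000 -2.000
2 -3 -51.600 6.400
3 -3 37.920 -7.780
4 -3 -34.584 3.256
5 -3 24.677 -6.041
6 -3 -23.427 1.336
7 -3 15.824 -4.788
8 -3 -16.078 0.126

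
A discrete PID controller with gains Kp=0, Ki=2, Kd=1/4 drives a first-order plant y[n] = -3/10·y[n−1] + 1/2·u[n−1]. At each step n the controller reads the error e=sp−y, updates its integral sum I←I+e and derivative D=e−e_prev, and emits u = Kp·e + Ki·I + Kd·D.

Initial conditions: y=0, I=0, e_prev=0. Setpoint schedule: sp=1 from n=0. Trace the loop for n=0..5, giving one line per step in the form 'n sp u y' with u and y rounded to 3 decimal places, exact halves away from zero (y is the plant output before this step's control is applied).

0 1 2.250 0.000
1 1 1.469 1.125
2 1 3.138 0.397
3 1 1.793 1.450
4 1 3.381 0.461
5 1 1.757 1.552

(exact arithmetic carried between steps; '≈' marks a value shown rounded to 6 d.p. or computed from one; I and e_prev carry over from the previous line; the table rounds u and y to 3 d.p., halves away from zero)
n=0: y=0, sp=1, e=sp−y=1; I=1, D=e−e_prev=1; u=0·1+2·1+1/4·1=2.25; next y=-3/10·0+1/2·2.25=1.125
n=1: y=1.125, sp=1, e=sp−y=-0.125; I=0.875, D=e−e_prev=-1.125; u=0·(-0.125)+2·0.875+1/4·(-1.125)=1.46875; next y=-3/10·1.125+1/2·1.46875=0.396875
n=2: y=0.396875, sp=1, e=sp−y=0.603125; I=1.478125, D=e−e_prev=0.728125; u=0·0.603125+2·1.478125+1/4·0.728125≈3.138281; next y=-3/10·0.396875+1/2·3.138281≈1.450078
n=3: y≈1.450078, sp=1, e=sp−y≈-0.450078; I≈1.028047, D=e−e_prev≈-1.053203; u=0·(-0.450078)+2·1.028047+1/4·(-1.053203)≈1.792793; next y=-3/10·1.450078+1/2·1.792793≈0.461373
n=4: y≈0.461373, sp=1, e=sp−y≈0.538627; I≈1.566674, D=e−e_prev≈0.988705; u=0·0.538627+2·1.566674+1/4·0.988705≈3.380524; next y=-3/10·0.461373+1/2·3.380524≈1.551850
n=5: y≈1.551850, sp=1, e=sp−y≈-0.551850; I≈1.014824, D=e−e_prev≈-1.090477; u=0·(-0.551850)+2·1.014824+1/4·(-1.090477)≈1.757028; next y=-3/10·1.551850+1/2·1.757028≈0.412959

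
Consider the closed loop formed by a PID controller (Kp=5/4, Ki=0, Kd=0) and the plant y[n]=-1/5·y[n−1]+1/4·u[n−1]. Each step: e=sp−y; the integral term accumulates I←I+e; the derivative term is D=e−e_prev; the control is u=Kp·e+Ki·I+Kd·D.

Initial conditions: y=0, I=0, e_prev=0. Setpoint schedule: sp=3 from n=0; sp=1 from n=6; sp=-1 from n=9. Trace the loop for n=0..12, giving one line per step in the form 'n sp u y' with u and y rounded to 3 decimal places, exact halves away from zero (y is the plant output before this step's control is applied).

0 3 3.750 0.000
1 3 2.578 0.938
2 3 3.179 0.457
3 3 2.871 0.703
4 3 3.029 0.577
5 3 2.948 0.642
6 1 0.489 0.609
7 1 1.249 0.001
8 1 0.860 0.312
9 -1 -1.441 0.152
10 -1 -0.762 -0.391
11 -1 -1.110 -0.112
12 -1 -0.931 -0.255

(exact arithmetic carried between steps; '≈' marks a value shown rounded to 6 d.p. or computed from one; I and e_prev carry over from the previous line; the table rounds u and y to 3 d.p., halves away from zero)
n=0: y=0, sp=3, e=sp−y=3; I=3, D=e−e_prev=3; u=5/4·3+0·3+0·3=3.75; next y=-1/5·0+1/4·3.75=0.9375
n=1: y=0.9375, sp=3, e=sp−y=2.0625; I=5.0625, D=e−e_prev=-0.9375; u=5/4·2.0625+0·5.0625+0·(-0.9375)=2.578125; next y=-1/5·0.9375+1/4·2.578125≈0.457031
n=2: y≈0.457031, sp=3, e=sp−y≈2.542969; I≈7.605469, D=e−e_prev≈0.480469; u=5/4·2.542969+0·7.605469+0·0.480469≈3.178711; next y=-1/5·0.457031+1/4·3.178711≈0.703271
n=3: y≈0.703271, sp=3, e=sp−y≈2.296729; I≈9.902197, D=e−e_prev≈-0.246240; u=5/4·2.296729+0·9.902197+0·(-0.246240)≈2.870911; next y=-1/5·0.703271+1/4·2.870911≈0.577073
n=4: y≈0.577073, sp=3, e=sp−y≈2.422927; I≈12.325124, D=e−e_prev≈0.126198; u=5/4·2.422927+0·12.325124+0·0.126198≈3.028658; next y=-1/5·0.577073+1/4·3.028658≈0.641750
n=5: y≈0.641750, sp=3, e=sp−y≈2.358250; I≈14.683374, D=e−e_prev≈-0.064677; u=5/4·2.358250+0·14.683374+0·(-0.064677)≈2.947813; next y=-1/5·0.641750+1/4·2.947813≈0.608603
n=6: y≈0.608603, sp=1, e=sp−y≈0.391397; I≈15.074771, D=e−e_prev≈-1.966853; u=5/4·0.391397+0·15.074771+0·(-1.966853)≈0.489246; next y=-1/5·0.608603+1/4·0.489246≈0.000591
n=7: y≈0.000591, sp=1, e=sp−y≈0.999409; I≈16.074180, D=e−e_prev≈0.608012; u=5/4·0.999409+0·16.074180+0·0.608012≈1.249261; next y=-1/5·0.000591+1/4·1.249261≈0.312197
n=8: y≈0.312197, sp=1, e=sp−y≈0.687803; I≈16.761983, D=e−e_prev≈-0.311606; u=5/4·0.687803+0·16.761983+0·(-0.311606)≈0.859754; next y=-1/5·0.312197+1/4·0.859754≈0.152499
n=9: y≈0.152499, sp=-1, e=sp−y≈-1.152499; I≈15.609484, D=e−e_prev≈-1.840302; u=5/4·(-1.152499)+0·15.609484+0·(-1.840302)≈-1.440624; next y=-1/5·0.152499+1/4·(-1.440624)≈-0.390656
n=10: y≈-0.390656, sp=-1, e=sp−y≈-0.609344; I≈15.000140, D=e−e_prev≈0.543155; u=5/4·(-0.609344)+0·15.000140+0·0.543155≈-0.761680; next y=-1/5·(-0.390656)+1/4·(-0.761680)≈-0.112289
n=11: y≈-0.112289, sp=-1, e=sp−y≈-0.887711; I≈14.112428, D=e−e_prev≈-0.278367; u=5/4·(-0.887711)+0·14.112428+0·(-0.278367)≈-1.109639; next y=-1/5·(-0.112289)+1/4·(-1.109639)≈-0.254952
n=12: y≈-0.254952, sp=-1, e=sp−y≈-0.745048; I≈13.367380, D=e−e_prev≈0.142663; u=5/4·(-0.745048)+0·13.367380+0·0.142663≈-0.931310; next y=-1/5·(-0.254952)+1/4·(-0.931310)≈-0.181837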